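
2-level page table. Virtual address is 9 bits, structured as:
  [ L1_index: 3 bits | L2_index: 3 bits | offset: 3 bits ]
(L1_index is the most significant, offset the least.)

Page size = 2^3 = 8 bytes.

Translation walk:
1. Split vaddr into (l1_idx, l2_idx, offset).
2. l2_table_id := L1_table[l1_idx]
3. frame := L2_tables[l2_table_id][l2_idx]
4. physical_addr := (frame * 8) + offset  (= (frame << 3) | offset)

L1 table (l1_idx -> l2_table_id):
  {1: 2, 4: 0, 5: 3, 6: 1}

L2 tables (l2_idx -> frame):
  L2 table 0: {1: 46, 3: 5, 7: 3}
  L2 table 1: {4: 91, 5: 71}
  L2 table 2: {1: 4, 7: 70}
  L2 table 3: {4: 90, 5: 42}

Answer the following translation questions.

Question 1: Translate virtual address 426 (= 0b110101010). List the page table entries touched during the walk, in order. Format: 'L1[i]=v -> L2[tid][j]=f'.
vaddr = 426 = 0b110101010
Split: l1_idx=6, l2_idx=5, offset=2

Answer: L1[6]=1 -> L2[1][5]=71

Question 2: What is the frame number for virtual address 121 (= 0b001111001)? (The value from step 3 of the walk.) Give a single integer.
Answer: 70

Derivation:
vaddr = 121: l1_idx=1, l2_idx=7
L1[1] = 2; L2[2][7] = 70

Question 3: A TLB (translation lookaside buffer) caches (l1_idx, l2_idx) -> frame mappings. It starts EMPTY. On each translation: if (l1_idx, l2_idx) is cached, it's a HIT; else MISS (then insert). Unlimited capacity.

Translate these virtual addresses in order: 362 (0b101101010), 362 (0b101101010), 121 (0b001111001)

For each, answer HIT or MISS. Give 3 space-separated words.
vaddr=362: (5,5) not in TLB -> MISS, insert
vaddr=362: (5,5) in TLB -> HIT
vaddr=121: (1,7) not in TLB -> MISS, insert

Answer: MISS HIT MISS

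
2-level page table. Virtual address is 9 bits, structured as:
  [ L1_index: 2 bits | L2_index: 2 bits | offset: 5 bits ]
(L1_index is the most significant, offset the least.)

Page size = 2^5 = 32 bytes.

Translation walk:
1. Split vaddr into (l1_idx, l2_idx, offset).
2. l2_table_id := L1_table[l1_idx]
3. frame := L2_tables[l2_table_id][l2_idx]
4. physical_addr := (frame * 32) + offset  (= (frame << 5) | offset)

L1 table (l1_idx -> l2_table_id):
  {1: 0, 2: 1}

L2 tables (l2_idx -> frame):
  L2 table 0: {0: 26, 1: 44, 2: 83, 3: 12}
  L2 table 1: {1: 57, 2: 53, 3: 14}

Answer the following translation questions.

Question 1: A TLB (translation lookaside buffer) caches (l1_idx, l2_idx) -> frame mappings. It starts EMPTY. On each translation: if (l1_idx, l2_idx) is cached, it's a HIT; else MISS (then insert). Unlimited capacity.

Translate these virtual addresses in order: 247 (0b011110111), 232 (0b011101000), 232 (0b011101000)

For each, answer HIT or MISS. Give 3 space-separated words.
vaddr=247: (1,3) not in TLB -> MISS, insert
vaddr=232: (1,3) in TLB -> HIT
vaddr=232: (1,3) in TLB -> HIT

Answer: MISS HIT HIT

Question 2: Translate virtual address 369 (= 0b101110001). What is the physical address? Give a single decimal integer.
Answer: 465

Derivation:
vaddr = 369 = 0b101110001
Split: l1_idx=2, l2_idx=3, offset=17
L1[2] = 1
L2[1][3] = 14
paddr = 14 * 32 + 17 = 465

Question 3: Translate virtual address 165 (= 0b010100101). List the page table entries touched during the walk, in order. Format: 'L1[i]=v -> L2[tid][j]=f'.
vaddr = 165 = 0b010100101
Split: l1_idx=1, l2_idx=1, offset=5

Answer: L1[1]=0 -> L2[0][1]=44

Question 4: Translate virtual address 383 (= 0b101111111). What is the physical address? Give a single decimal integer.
vaddr = 383 = 0b101111111
Split: l1_idx=2, l2_idx=3, offset=31
L1[2] = 1
L2[1][3] = 14
paddr = 14 * 32 + 31 = 479

Answer: 479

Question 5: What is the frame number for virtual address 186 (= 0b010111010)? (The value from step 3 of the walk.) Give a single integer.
vaddr = 186: l1_idx=1, l2_idx=1
L1[1] = 0; L2[0][1] = 44

Answer: 44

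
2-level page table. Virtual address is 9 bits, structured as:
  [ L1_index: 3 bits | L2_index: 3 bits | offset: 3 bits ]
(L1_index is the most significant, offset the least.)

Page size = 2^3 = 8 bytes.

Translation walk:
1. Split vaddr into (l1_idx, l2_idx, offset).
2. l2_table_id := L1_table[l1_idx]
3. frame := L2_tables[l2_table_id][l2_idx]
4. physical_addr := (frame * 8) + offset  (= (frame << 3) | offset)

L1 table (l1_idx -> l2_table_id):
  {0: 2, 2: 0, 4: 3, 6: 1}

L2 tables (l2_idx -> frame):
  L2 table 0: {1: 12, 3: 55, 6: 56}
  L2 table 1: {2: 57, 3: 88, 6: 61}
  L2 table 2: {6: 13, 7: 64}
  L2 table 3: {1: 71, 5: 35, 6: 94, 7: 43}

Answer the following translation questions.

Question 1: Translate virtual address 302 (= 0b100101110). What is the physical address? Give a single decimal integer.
vaddr = 302 = 0b100101110
Split: l1_idx=4, l2_idx=5, offset=6
L1[4] = 3
L2[3][5] = 35
paddr = 35 * 8 + 6 = 286

Answer: 286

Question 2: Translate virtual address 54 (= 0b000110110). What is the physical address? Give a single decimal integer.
vaddr = 54 = 0b000110110
Split: l1_idx=0, l2_idx=6, offset=6
L1[0] = 2
L2[2][6] = 13
paddr = 13 * 8 + 6 = 110

Answer: 110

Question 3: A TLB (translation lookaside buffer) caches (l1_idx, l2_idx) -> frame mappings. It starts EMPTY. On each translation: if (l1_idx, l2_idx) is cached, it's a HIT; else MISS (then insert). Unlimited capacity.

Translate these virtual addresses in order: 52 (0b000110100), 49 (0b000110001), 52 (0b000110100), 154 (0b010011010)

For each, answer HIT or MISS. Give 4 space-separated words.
Answer: MISS HIT HIT MISS

Derivation:
vaddr=52: (0,6) not in TLB -> MISS, insert
vaddr=49: (0,6) in TLB -> HIT
vaddr=52: (0,6) in TLB -> HIT
vaddr=154: (2,3) not in TLB -> MISS, insert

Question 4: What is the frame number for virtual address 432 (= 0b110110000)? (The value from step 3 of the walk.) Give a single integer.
vaddr = 432: l1_idx=6, l2_idx=6
L1[6] = 1; L2[1][6] = 61

Answer: 61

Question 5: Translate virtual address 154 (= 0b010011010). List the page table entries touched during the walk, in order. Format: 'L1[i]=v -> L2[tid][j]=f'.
vaddr = 154 = 0b010011010
Split: l1_idx=2, l2_idx=3, offset=2

Answer: L1[2]=0 -> L2[0][3]=55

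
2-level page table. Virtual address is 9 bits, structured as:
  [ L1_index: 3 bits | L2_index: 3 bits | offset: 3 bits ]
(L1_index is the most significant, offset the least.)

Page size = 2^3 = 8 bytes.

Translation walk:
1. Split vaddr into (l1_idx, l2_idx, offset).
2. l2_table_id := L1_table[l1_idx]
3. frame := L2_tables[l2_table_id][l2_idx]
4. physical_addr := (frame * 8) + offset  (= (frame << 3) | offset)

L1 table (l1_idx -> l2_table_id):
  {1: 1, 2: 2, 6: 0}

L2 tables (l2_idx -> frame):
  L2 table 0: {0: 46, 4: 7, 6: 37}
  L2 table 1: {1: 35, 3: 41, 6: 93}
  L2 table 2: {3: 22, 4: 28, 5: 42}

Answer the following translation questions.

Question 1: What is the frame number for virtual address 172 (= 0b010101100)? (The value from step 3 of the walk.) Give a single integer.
vaddr = 172: l1_idx=2, l2_idx=5
L1[2] = 2; L2[2][5] = 42

Answer: 42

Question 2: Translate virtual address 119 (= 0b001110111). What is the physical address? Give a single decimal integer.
Answer: 751

Derivation:
vaddr = 119 = 0b001110111
Split: l1_idx=1, l2_idx=6, offset=7
L1[1] = 1
L2[1][6] = 93
paddr = 93 * 8 + 7 = 751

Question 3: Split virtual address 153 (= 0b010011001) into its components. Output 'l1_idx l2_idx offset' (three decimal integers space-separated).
vaddr = 153 = 0b010011001
  top 3 bits -> l1_idx = 2
  next 3 bits -> l2_idx = 3
  bottom 3 bits -> offset = 1

Answer: 2 3 1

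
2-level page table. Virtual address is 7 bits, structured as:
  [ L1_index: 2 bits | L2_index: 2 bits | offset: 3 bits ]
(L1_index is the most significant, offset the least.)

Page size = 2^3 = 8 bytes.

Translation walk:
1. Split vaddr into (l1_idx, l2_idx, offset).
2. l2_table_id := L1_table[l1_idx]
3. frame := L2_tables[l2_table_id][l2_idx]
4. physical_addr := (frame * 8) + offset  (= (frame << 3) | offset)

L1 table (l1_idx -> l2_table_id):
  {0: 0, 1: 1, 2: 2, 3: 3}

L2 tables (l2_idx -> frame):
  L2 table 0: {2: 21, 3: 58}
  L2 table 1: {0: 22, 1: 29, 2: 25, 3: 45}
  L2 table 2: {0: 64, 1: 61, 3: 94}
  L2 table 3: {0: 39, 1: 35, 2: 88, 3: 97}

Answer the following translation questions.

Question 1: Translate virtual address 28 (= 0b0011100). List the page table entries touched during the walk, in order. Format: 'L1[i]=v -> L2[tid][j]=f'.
Answer: L1[0]=0 -> L2[0][3]=58

Derivation:
vaddr = 28 = 0b0011100
Split: l1_idx=0, l2_idx=3, offset=4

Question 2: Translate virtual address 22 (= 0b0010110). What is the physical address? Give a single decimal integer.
vaddr = 22 = 0b0010110
Split: l1_idx=0, l2_idx=2, offset=6
L1[0] = 0
L2[0][2] = 21
paddr = 21 * 8 + 6 = 174

Answer: 174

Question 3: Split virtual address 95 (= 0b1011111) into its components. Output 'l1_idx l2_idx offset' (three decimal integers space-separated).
Answer: 2 3 7

Derivation:
vaddr = 95 = 0b1011111
  top 2 bits -> l1_idx = 2
  next 2 bits -> l2_idx = 3
  bottom 3 bits -> offset = 7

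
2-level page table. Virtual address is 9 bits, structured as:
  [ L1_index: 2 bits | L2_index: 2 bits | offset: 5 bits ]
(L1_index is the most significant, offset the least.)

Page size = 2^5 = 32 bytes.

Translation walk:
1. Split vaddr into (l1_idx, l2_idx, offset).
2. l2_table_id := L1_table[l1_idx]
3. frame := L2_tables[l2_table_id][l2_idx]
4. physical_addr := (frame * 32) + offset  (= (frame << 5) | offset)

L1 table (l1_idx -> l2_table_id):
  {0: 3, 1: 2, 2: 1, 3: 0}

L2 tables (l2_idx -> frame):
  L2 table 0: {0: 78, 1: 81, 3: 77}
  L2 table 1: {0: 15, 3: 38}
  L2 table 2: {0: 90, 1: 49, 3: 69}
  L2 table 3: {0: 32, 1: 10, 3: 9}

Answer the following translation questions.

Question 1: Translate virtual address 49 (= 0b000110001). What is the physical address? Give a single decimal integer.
vaddr = 49 = 0b000110001
Split: l1_idx=0, l2_idx=1, offset=17
L1[0] = 3
L2[3][1] = 10
paddr = 10 * 32 + 17 = 337

Answer: 337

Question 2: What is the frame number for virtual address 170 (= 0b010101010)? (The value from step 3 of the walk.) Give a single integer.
Answer: 49

Derivation:
vaddr = 170: l1_idx=1, l2_idx=1
L1[1] = 2; L2[2][1] = 49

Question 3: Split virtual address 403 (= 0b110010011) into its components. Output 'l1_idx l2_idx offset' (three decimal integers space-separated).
vaddr = 403 = 0b110010011
  top 2 bits -> l1_idx = 3
  next 2 bits -> l2_idx = 0
  bottom 5 bits -> offset = 19

Answer: 3 0 19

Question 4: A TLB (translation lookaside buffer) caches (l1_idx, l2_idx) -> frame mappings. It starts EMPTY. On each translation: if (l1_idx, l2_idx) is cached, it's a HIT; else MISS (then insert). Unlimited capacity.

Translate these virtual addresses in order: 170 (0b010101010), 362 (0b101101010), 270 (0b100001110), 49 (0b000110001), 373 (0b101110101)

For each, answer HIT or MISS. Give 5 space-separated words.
vaddr=170: (1,1) not in TLB -> MISS, insert
vaddr=362: (2,3) not in TLB -> MISS, insert
vaddr=270: (2,0) not in TLB -> MISS, insert
vaddr=49: (0,1) not in TLB -> MISS, insert
vaddr=373: (2,3) in TLB -> HIT

Answer: MISS MISS MISS MISS HIT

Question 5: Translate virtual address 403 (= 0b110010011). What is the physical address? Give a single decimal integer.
Answer: 2515

Derivation:
vaddr = 403 = 0b110010011
Split: l1_idx=3, l2_idx=0, offset=19
L1[3] = 0
L2[0][0] = 78
paddr = 78 * 32 + 19 = 2515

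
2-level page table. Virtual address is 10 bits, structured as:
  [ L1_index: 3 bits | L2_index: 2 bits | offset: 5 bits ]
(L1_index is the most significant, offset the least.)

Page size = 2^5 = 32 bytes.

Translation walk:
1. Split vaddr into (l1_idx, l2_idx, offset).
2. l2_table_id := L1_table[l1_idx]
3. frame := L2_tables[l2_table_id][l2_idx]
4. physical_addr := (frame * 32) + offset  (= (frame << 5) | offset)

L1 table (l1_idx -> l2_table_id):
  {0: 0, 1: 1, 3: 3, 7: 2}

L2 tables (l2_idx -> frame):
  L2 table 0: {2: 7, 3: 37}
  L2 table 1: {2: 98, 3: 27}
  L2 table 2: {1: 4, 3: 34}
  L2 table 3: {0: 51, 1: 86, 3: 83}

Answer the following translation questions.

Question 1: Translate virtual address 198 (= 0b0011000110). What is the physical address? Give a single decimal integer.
vaddr = 198 = 0b0011000110
Split: l1_idx=1, l2_idx=2, offset=6
L1[1] = 1
L2[1][2] = 98
paddr = 98 * 32 + 6 = 3142

Answer: 3142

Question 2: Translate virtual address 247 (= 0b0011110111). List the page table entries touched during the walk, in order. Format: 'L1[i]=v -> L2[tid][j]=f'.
vaddr = 247 = 0b0011110111
Split: l1_idx=1, l2_idx=3, offset=23

Answer: L1[1]=1 -> L2[1][3]=27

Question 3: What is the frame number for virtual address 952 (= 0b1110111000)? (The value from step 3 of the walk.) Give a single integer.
Answer: 4

Derivation:
vaddr = 952: l1_idx=7, l2_idx=1
L1[7] = 2; L2[2][1] = 4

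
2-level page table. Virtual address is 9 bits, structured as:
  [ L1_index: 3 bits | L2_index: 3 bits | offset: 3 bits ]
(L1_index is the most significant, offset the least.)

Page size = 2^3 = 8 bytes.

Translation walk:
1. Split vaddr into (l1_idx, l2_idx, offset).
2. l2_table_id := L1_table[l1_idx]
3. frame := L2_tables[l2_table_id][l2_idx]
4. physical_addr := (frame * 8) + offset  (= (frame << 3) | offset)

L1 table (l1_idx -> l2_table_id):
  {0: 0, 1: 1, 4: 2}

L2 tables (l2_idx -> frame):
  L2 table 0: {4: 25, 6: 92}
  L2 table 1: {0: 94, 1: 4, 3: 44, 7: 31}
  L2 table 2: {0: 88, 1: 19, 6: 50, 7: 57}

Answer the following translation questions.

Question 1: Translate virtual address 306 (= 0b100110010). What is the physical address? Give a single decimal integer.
Answer: 402

Derivation:
vaddr = 306 = 0b100110010
Split: l1_idx=4, l2_idx=6, offset=2
L1[4] = 2
L2[2][6] = 50
paddr = 50 * 8 + 2 = 402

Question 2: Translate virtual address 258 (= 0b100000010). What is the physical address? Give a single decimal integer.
vaddr = 258 = 0b100000010
Split: l1_idx=4, l2_idx=0, offset=2
L1[4] = 2
L2[2][0] = 88
paddr = 88 * 8 + 2 = 706

Answer: 706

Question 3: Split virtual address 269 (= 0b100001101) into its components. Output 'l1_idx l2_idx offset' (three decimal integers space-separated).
vaddr = 269 = 0b100001101
  top 3 bits -> l1_idx = 4
  next 3 bits -> l2_idx = 1
  bottom 3 bits -> offset = 5

Answer: 4 1 5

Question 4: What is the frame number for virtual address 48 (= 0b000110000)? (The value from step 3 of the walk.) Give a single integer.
Answer: 92

Derivation:
vaddr = 48: l1_idx=0, l2_idx=6
L1[0] = 0; L2[0][6] = 92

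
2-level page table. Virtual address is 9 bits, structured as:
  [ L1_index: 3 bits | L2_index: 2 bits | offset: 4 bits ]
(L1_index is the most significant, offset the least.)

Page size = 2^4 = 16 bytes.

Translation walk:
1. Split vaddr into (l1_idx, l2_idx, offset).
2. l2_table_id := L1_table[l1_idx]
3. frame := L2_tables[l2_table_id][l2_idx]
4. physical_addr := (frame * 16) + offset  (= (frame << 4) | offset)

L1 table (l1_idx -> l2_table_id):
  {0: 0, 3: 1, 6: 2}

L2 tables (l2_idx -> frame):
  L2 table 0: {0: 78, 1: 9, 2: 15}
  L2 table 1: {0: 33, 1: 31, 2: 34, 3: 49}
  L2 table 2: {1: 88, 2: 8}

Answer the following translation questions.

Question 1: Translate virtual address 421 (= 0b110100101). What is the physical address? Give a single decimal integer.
vaddr = 421 = 0b110100101
Split: l1_idx=6, l2_idx=2, offset=5
L1[6] = 2
L2[2][2] = 8
paddr = 8 * 16 + 5 = 133

Answer: 133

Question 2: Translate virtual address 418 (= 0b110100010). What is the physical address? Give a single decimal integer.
vaddr = 418 = 0b110100010
Split: l1_idx=6, l2_idx=2, offset=2
L1[6] = 2
L2[2][2] = 8
paddr = 8 * 16 + 2 = 130

Answer: 130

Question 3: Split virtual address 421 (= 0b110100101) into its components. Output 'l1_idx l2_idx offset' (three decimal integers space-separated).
Answer: 6 2 5

Derivation:
vaddr = 421 = 0b110100101
  top 3 bits -> l1_idx = 6
  next 2 bits -> l2_idx = 2
  bottom 4 bits -> offset = 5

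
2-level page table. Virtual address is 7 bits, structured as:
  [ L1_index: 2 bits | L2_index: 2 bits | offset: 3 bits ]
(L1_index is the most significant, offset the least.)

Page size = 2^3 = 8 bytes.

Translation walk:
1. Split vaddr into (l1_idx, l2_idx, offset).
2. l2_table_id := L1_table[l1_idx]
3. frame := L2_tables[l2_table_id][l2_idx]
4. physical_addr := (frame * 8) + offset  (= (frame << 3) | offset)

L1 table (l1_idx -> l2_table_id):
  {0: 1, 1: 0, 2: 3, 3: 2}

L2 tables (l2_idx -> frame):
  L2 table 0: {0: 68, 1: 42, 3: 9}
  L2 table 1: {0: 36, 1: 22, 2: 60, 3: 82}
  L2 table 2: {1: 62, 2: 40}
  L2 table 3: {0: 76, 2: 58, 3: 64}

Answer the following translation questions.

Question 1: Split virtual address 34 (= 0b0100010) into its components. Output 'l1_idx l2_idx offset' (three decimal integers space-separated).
Answer: 1 0 2

Derivation:
vaddr = 34 = 0b0100010
  top 2 bits -> l1_idx = 1
  next 2 bits -> l2_idx = 0
  bottom 3 bits -> offset = 2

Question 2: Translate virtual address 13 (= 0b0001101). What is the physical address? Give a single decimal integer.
Answer: 181

Derivation:
vaddr = 13 = 0b0001101
Split: l1_idx=0, l2_idx=1, offset=5
L1[0] = 1
L2[1][1] = 22
paddr = 22 * 8 + 5 = 181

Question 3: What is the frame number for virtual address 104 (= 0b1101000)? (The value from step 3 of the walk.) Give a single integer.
Answer: 62

Derivation:
vaddr = 104: l1_idx=3, l2_idx=1
L1[3] = 2; L2[2][1] = 62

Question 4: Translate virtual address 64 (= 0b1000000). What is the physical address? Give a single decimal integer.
vaddr = 64 = 0b1000000
Split: l1_idx=2, l2_idx=0, offset=0
L1[2] = 3
L2[3][0] = 76
paddr = 76 * 8 + 0 = 608

Answer: 608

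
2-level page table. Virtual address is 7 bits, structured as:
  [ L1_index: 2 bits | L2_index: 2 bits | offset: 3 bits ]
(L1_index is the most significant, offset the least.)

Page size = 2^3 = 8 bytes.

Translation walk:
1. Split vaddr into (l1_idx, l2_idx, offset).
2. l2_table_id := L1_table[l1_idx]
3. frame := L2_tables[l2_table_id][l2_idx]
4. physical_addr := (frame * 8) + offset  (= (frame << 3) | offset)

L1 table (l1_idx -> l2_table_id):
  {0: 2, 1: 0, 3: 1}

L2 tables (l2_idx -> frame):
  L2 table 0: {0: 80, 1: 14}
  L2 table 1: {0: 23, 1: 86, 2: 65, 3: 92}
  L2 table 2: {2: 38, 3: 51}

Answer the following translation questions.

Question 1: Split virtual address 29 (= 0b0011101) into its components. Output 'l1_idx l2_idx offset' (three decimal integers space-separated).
vaddr = 29 = 0b0011101
  top 2 bits -> l1_idx = 0
  next 2 bits -> l2_idx = 3
  bottom 3 bits -> offset = 5

Answer: 0 3 5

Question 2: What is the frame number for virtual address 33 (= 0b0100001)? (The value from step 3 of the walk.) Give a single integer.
Answer: 80

Derivation:
vaddr = 33: l1_idx=1, l2_idx=0
L1[1] = 0; L2[0][0] = 80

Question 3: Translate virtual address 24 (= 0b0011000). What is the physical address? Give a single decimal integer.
Answer: 408

Derivation:
vaddr = 24 = 0b0011000
Split: l1_idx=0, l2_idx=3, offset=0
L1[0] = 2
L2[2][3] = 51
paddr = 51 * 8 + 0 = 408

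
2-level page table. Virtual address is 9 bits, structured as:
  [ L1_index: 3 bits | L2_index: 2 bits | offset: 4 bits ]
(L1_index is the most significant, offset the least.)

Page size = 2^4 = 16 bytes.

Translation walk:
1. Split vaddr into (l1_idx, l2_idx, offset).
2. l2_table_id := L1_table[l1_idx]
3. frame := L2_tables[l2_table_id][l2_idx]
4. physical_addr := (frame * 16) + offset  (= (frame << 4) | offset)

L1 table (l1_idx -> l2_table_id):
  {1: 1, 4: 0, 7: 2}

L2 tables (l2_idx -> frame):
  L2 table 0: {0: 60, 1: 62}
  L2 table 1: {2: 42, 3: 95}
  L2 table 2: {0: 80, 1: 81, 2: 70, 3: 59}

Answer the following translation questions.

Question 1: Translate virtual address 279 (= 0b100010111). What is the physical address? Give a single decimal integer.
vaddr = 279 = 0b100010111
Split: l1_idx=4, l2_idx=1, offset=7
L1[4] = 0
L2[0][1] = 62
paddr = 62 * 16 + 7 = 999

Answer: 999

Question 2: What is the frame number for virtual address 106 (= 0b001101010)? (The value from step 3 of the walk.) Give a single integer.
vaddr = 106: l1_idx=1, l2_idx=2
L1[1] = 1; L2[1][2] = 42

Answer: 42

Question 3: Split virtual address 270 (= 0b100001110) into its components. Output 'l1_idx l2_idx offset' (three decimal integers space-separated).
Answer: 4 0 14

Derivation:
vaddr = 270 = 0b100001110
  top 3 bits -> l1_idx = 4
  next 2 bits -> l2_idx = 0
  bottom 4 bits -> offset = 14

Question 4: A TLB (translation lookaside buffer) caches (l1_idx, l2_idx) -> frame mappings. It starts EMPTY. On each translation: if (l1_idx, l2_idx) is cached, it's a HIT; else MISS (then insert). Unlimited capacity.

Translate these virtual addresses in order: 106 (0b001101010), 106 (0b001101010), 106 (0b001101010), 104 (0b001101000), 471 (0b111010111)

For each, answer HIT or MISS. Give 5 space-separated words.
vaddr=106: (1,2) not in TLB -> MISS, insert
vaddr=106: (1,2) in TLB -> HIT
vaddr=106: (1,2) in TLB -> HIT
vaddr=104: (1,2) in TLB -> HIT
vaddr=471: (7,1) not in TLB -> MISS, insert

Answer: MISS HIT HIT HIT MISS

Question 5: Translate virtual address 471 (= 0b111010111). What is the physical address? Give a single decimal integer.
vaddr = 471 = 0b111010111
Split: l1_idx=7, l2_idx=1, offset=7
L1[7] = 2
L2[2][1] = 81
paddr = 81 * 16 + 7 = 1303

Answer: 1303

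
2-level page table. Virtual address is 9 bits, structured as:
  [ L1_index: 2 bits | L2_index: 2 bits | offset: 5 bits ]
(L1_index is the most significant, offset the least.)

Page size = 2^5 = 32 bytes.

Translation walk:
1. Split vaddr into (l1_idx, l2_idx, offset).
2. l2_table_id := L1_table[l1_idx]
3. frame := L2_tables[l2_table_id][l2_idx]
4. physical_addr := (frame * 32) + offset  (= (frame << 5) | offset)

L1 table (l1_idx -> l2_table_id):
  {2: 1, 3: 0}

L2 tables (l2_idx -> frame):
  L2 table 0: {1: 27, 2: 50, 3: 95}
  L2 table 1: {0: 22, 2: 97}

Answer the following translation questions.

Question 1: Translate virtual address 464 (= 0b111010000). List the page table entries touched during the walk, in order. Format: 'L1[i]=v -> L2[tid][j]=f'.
vaddr = 464 = 0b111010000
Split: l1_idx=3, l2_idx=2, offset=16

Answer: L1[3]=0 -> L2[0][2]=50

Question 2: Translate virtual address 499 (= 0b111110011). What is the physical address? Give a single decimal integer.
Answer: 3059

Derivation:
vaddr = 499 = 0b111110011
Split: l1_idx=3, l2_idx=3, offset=19
L1[3] = 0
L2[0][3] = 95
paddr = 95 * 32 + 19 = 3059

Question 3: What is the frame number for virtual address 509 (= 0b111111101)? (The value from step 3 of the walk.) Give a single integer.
Answer: 95

Derivation:
vaddr = 509: l1_idx=3, l2_idx=3
L1[3] = 0; L2[0][3] = 95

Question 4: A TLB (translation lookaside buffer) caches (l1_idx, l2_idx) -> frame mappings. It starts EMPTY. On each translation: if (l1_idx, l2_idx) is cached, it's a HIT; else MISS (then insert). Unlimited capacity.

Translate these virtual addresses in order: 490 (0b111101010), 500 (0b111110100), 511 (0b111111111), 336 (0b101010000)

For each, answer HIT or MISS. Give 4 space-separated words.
vaddr=490: (3,3) not in TLB -> MISS, insert
vaddr=500: (3,3) in TLB -> HIT
vaddr=511: (3,3) in TLB -> HIT
vaddr=336: (2,2) not in TLB -> MISS, insert

Answer: MISS HIT HIT MISS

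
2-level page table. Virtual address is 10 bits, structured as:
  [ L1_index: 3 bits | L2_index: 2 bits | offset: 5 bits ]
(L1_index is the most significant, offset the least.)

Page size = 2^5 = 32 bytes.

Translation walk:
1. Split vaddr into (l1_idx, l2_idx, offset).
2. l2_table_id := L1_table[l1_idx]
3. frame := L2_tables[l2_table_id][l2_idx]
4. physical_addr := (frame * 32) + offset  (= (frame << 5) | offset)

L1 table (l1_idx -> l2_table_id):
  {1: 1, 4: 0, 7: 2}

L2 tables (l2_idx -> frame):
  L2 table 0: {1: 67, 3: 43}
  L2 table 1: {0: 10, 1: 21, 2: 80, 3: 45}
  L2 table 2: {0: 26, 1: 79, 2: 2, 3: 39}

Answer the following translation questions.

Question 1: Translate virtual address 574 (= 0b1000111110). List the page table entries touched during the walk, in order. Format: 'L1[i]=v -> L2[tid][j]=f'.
Answer: L1[4]=0 -> L2[0][1]=67

Derivation:
vaddr = 574 = 0b1000111110
Split: l1_idx=4, l2_idx=1, offset=30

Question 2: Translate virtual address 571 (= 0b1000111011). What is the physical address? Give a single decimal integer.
Answer: 2171

Derivation:
vaddr = 571 = 0b1000111011
Split: l1_idx=4, l2_idx=1, offset=27
L1[4] = 0
L2[0][1] = 67
paddr = 67 * 32 + 27 = 2171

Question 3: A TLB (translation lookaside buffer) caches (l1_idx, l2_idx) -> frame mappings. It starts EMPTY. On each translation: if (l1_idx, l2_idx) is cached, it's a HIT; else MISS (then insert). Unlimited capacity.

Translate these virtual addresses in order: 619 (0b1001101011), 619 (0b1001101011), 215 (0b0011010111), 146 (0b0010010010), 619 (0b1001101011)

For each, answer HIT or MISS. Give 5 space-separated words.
vaddr=619: (4,3) not in TLB -> MISS, insert
vaddr=619: (4,3) in TLB -> HIT
vaddr=215: (1,2) not in TLB -> MISS, insert
vaddr=146: (1,0) not in TLB -> MISS, insert
vaddr=619: (4,3) in TLB -> HIT

Answer: MISS HIT MISS MISS HIT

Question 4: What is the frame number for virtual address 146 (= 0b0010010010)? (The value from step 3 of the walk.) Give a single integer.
Answer: 10

Derivation:
vaddr = 146: l1_idx=1, l2_idx=0
L1[1] = 1; L2[1][0] = 10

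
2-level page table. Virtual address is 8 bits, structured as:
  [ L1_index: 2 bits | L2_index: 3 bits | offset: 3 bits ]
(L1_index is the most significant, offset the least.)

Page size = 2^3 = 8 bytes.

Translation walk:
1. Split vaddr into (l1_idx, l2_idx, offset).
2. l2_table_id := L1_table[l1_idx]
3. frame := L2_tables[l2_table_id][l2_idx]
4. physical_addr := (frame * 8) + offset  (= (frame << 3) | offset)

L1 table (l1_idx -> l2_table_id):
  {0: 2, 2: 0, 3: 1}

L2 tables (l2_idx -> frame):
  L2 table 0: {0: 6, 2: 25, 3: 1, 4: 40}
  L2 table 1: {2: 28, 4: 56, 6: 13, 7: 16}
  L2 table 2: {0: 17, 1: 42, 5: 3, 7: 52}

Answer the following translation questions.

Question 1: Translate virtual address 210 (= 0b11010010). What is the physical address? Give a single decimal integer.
vaddr = 210 = 0b11010010
Split: l1_idx=3, l2_idx=2, offset=2
L1[3] = 1
L2[1][2] = 28
paddr = 28 * 8 + 2 = 226

Answer: 226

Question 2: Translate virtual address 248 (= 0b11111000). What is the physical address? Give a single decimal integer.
vaddr = 248 = 0b11111000
Split: l1_idx=3, l2_idx=7, offset=0
L1[3] = 1
L2[1][7] = 16
paddr = 16 * 8 + 0 = 128

Answer: 128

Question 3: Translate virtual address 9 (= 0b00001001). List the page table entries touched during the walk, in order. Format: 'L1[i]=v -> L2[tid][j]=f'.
vaddr = 9 = 0b00001001
Split: l1_idx=0, l2_idx=1, offset=1

Answer: L1[0]=2 -> L2[2][1]=42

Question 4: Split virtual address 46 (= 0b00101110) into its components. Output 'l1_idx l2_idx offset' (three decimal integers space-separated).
Answer: 0 5 6

Derivation:
vaddr = 46 = 0b00101110
  top 2 bits -> l1_idx = 0
  next 3 bits -> l2_idx = 5
  bottom 3 bits -> offset = 6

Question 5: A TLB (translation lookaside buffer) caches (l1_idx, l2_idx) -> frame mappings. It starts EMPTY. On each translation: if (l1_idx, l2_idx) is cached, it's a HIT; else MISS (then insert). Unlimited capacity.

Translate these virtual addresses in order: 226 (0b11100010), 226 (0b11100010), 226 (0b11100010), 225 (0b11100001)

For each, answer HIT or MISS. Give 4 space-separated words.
vaddr=226: (3,4) not in TLB -> MISS, insert
vaddr=226: (3,4) in TLB -> HIT
vaddr=226: (3,4) in TLB -> HIT
vaddr=225: (3,4) in TLB -> HIT

Answer: MISS HIT HIT HIT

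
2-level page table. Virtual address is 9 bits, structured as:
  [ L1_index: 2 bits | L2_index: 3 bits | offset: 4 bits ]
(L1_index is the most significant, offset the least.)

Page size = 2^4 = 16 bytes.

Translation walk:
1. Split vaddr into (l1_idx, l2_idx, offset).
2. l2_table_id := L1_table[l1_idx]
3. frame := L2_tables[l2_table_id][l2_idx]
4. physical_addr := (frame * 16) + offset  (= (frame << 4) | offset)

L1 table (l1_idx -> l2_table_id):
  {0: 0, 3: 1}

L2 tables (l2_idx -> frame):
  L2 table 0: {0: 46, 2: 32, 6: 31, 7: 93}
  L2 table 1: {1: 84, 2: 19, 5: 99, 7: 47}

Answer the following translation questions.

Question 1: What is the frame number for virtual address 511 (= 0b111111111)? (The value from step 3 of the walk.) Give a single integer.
Answer: 47

Derivation:
vaddr = 511: l1_idx=3, l2_idx=7
L1[3] = 1; L2[1][7] = 47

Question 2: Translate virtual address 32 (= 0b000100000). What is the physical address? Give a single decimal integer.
vaddr = 32 = 0b000100000
Split: l1_idx=0, l2_idx=2, offset=0
L1[0] = 0
L2[0][2] = 32
paddr = 32 * 16 + 0 = 512

Answer: 512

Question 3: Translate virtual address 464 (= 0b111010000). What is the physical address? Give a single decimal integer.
Answer: 1584

Derivation:
vaddr = 464 = 0b111010000
Split: l1_idx=3, l2_idx=5, offset=0
L1[3] = 1
L2[1][5] = 99
paddr = 99 * 16 + 0 = 1584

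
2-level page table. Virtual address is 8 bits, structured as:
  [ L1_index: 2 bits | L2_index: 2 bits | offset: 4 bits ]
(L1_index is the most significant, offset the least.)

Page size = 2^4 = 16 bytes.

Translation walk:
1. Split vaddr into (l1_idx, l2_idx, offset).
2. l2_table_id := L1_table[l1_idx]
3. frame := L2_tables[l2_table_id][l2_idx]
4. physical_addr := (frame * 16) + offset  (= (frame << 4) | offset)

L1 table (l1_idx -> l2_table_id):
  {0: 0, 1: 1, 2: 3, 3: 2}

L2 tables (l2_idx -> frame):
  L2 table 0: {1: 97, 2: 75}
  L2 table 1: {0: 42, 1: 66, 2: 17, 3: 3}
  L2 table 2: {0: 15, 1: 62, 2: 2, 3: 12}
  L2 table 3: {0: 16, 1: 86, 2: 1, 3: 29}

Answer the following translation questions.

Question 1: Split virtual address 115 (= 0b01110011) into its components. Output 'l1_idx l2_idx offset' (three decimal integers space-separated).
Answer: 1 3 3

Derivation:
vaddr = 115 = 0b01110011
  top 2 bits -> l1_idx = 1
  next 2 bits -> l2_idx = 3
  bottom 4 bits -> offset = 3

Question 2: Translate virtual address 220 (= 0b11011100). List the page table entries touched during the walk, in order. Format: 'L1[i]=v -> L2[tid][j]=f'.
Answer: L1[3]=2 -> L2[2][1]=62

Derivation:
vaddr = 220 = 0b11011100
Split: l1_idx=3, l2_idx=1, offset=12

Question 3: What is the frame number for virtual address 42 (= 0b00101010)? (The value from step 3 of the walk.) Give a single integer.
Answer: 75

Derivation:
vaddr = 42: l1_idx=0, l2_idx=2
L1[0] = 0; L2[0][2] = 75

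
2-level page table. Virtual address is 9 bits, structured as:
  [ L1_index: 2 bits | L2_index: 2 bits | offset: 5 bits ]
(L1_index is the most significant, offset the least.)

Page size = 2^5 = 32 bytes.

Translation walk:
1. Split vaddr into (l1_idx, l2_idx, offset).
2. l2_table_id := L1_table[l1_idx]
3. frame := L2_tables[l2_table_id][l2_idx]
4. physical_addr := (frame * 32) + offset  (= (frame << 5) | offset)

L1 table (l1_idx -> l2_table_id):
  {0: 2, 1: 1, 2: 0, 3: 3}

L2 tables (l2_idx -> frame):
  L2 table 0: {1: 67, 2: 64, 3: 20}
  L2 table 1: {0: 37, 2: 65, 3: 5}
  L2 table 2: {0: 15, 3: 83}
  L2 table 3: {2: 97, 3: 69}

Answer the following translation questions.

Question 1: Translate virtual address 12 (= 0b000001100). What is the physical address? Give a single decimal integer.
vaddr = 12 = 0b000001100
Split: l1_idx=0, l2_idx=0, offset=12
L1[0] = 2
L2[2][0] = 15
paddr = 15 * 32 + 12 = 492

Answer: 492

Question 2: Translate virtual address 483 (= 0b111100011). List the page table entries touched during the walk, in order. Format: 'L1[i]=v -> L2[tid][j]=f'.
vaddr = 483 = 0b111100011
Split: l1_idx=3, l2_idx=3, offset=3

Answer: L1[3]=3 -> L2[3][3]=69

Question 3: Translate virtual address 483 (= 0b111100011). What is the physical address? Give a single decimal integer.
vaddr = 483 = 0b111100011
Split: l1_idx=3, l2_idx=3, offset=3
L1[3] = 3
L2[3][3] = 69
paddr = 69 * 32 + 3 = 2211

Answer: 2211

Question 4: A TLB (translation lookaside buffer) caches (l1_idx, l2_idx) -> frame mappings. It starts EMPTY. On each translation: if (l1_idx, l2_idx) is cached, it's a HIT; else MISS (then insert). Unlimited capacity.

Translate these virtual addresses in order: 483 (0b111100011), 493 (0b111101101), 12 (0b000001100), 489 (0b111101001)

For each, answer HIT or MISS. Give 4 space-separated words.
vaddr=483: (3,3) not in TLB -> MISS, insert
vaddr=493: (3,3) in TLB -> HIT
vaddr=12: (0,0) not in TLB -> MISS, insert
vaddr=489: (3,3) in TLB -> HIT

Answer: MISS HIT MISS HIT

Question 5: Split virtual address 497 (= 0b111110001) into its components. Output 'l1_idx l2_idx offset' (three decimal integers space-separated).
vaddr = 497 = 0b111110001
  top 2 bits -> l1_idx = 3
  next 2 bits -> l2_idx = 3
  bottom 5 bits -> offset = 17

Answer: 3 3 17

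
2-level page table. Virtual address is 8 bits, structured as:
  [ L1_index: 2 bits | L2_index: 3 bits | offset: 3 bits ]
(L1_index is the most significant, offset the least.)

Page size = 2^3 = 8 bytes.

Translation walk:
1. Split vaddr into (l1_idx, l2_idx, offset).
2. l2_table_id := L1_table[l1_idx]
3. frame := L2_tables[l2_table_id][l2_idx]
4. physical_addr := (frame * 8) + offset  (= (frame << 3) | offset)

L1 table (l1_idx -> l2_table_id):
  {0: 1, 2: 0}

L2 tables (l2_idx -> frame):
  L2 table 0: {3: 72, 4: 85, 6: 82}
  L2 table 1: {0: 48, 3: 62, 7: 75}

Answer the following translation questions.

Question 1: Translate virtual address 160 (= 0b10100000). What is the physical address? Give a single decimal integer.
Answer: 680

Derivation:
vaddr = 160 = 0b10100000
Split: l1_idx=2, l2_idx=4, offset=0
L1[2] = 0
L2[0][4] = 85
paddr = 85 * 8 + 0 = 680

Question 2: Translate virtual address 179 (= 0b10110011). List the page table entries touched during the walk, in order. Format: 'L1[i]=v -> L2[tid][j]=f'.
vaddr = 179 = 0b10110011
Split: l1_idx=2, l2_idx=6, offset=3

Answer: L1[2]=0 -> L2[0][6]=82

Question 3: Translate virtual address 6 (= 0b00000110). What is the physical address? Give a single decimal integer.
Answer: 390

Derivation:
vaddr = 6 = 0b00000110
Split: l1_idx=0, l2_idx=0, offset=6
L1[0] = 1
L2[1][0] = 48
paddr = 48 * 8 + 6 = 390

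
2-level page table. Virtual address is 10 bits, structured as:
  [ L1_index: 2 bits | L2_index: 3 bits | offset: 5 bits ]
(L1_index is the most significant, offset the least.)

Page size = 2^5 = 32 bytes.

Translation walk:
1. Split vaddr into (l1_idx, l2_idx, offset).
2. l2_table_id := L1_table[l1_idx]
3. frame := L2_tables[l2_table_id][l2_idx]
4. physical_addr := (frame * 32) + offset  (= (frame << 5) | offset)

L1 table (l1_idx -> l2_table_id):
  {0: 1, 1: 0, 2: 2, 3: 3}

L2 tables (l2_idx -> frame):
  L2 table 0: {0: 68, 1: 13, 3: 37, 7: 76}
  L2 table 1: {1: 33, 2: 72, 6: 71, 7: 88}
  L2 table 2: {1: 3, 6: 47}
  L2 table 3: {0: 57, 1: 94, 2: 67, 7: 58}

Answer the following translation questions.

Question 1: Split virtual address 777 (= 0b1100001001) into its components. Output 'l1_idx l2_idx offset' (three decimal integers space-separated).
Answer: 3 0 9

Derivation:
vaddr = 777 = 0b1100001001
  top 2 bits -> l1_idx = 3
  next 3 bits -> l2_idx = 0
  bottom 5 bits -> offset = 9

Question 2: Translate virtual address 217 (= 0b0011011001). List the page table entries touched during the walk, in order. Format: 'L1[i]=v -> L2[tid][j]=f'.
Answer: L1[0]=1 -> L2[1][6]=71

Derivation:
vaddr = 217 = 0b0011011001
Split: l1_idx=0, l2_idx=6, offset=25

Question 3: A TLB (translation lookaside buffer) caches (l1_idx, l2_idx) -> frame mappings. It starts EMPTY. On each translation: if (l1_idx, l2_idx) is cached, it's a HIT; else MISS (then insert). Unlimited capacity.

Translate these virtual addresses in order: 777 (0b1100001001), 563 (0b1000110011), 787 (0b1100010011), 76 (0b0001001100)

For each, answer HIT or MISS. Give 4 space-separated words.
Answer: MISS MISS HIT MISS

Derivation:
vaddr=777: (3,0) not in TLB -> MISS, insert
vaddr=563: (2,1) not in TLB -> MISS, insert
vaddr=787: (3,0) in TLB -> HIT
vaddr=76: (0,2) not in TLB -> MISS, insert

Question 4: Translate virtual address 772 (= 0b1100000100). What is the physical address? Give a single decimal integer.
vaddr = 772 = 0b1100000100
Split: l1_idx=3, l2_idx=0, offset=4
L1[3] = 3
L2[3][0] = 57
paddr = 57 * 32 + 4 = 1828

Answer: 1828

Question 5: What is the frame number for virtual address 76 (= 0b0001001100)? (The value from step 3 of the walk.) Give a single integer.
vaddr = 76: l1_idx=0, l2_idx=2
L1[0] = 1; L2[1][2] = 72

Answer: 72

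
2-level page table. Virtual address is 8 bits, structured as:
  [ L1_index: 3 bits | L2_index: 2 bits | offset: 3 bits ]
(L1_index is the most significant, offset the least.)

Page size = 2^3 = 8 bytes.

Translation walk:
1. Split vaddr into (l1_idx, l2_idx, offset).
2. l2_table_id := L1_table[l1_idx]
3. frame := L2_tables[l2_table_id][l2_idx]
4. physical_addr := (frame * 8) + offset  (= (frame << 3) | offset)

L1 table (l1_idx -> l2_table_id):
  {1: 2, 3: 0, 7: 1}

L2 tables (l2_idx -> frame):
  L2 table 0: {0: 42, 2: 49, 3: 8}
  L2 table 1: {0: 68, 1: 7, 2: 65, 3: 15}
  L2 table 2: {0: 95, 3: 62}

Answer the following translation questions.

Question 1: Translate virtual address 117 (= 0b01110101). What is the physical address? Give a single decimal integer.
Answer: 397

Derivation:
vaddr = 117 = 0b01110101
Split: l1_idx=3, l2_idx=2, offset=5
L1[3] = 0
L2[0][2] = 49
paddr = 49 * 8 + 5 = 397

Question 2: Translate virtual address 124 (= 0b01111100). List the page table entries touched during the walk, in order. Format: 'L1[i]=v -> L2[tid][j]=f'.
vaddr = 124 = 0b01111100
Split: l1_idx=3, l2_idx=3, offset=4

Answer: L1[3]=0 -> L2[0][3]=8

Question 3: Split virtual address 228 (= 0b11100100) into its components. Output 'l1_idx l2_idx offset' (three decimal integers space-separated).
vaddr = 228 = 0b11100100
  top 3 bits -> l1_idx = 7
  next 2 bits -> l2_idx = 0
  bottom 3 bits -> offset = 4

Answer: 7 0 4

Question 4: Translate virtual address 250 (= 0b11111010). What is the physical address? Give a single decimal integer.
vaddr = 250 = 0b11111010
Split: l1_idx=7, l2_idx=3, offset=2
L1[7] = 1
L2[1][3] = 15
paddr = 15 * 8 + 2 = 122

Answer: 122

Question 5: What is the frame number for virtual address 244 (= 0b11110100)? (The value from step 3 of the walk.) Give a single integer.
Answer: 65

Derivation:
vaddr = 244: l1_idx=7, l2_idx=2
L1[7] = 1; L2[1][2] = 65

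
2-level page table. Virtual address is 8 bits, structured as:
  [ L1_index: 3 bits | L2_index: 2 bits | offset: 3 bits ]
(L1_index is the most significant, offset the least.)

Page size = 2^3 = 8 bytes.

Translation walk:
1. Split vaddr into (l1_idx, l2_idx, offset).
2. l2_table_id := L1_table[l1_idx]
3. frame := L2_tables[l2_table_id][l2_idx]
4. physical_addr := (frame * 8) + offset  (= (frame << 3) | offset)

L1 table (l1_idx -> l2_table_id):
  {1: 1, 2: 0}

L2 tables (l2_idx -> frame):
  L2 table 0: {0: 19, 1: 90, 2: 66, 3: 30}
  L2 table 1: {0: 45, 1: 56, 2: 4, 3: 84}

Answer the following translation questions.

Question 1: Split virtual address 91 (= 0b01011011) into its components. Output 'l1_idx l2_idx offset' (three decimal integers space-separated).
Answer: 2 3 3

Derivation:
vaddr = 91 = 0b01011011
  top 3 bits -> l1_idx = 2
  next 2 bits -> l2_idx = 3
  bottom 3 bits -> offset = 3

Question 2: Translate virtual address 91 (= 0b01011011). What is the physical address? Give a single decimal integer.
Answer: 243

Derivation:
vaddr = 91 = 0b01011011
Split: l1_idx=2, l2_idx=3, offset=3
L1[2] = 0
L2[0][3] = 30
paddr = 30 * 8 + 3 = 243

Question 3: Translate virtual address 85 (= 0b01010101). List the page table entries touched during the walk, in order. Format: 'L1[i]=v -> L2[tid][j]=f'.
Answer: L1[2]=0 -> L2[0][2]=66

Derivation:
vaddr = 85 = 0b01010101
Split: l1_idx=2, l2_idx=2, offset=5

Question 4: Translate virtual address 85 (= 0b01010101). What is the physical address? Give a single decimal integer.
Answer: 533

Derivation:
vaddr = 85 = 0b01010101
Split: l1_idx=2, l2_idx=2, offset=5
L1[2] = 0
L2[0][2] = 66
paddr = 66 * 8 + 5 = 533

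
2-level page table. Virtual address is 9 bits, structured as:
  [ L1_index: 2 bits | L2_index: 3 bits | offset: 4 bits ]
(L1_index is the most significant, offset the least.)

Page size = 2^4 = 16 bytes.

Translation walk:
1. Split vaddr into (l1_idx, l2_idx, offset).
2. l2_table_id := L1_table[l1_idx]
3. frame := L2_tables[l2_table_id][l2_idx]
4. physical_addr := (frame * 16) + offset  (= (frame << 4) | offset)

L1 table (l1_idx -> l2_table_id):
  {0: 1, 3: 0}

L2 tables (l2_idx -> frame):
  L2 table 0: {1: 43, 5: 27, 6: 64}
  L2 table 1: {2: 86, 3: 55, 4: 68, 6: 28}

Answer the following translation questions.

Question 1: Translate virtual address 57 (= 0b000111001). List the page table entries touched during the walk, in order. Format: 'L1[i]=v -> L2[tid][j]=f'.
vaddr = 57 = 0b000111001
Split: l1_idx=0, l2_idx=3, offset=9

Answer: L1[0]=1 -> L2[1][3]=55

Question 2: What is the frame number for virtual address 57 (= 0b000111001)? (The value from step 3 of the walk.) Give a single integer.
Answer: 55

Derivation:
vaddr = 57: l1_idx=0, l2_idx=3
L1[0] = 1; L2[1][3] = 55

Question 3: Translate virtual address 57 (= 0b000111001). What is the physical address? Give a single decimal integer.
Answer: 889

Derivation:
vaddr = 57 = 0b000111001
Split: l1_idx=0, l2_idx=3, offset=9
L1[0] = 1
L2[1][3] = 55
paddr = 55 * 16 + 9 = 889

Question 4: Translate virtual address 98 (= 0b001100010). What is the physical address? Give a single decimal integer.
Answer: 450

Derivation:
vaddr = 98 = 0b001100010
Split: l1_idx=0, l2_idx=6, offset=2
L1[0] = 1
L2[1][6] = 28
paddr = 28 * 16 + 2 = 450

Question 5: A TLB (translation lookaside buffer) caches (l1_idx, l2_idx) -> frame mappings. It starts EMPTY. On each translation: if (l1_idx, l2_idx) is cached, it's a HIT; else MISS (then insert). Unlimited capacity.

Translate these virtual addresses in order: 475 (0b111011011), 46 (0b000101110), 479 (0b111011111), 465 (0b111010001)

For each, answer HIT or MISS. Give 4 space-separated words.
Answer: MISS MISS HIT HIT

Derivation:
vaddr=475: (3,5) not in TLB -> MISS, insert
vaddr=46: (0,2) not in TLB -> MISS, insert
vaddr=479: (3,5) in TLB -> HIT
vaddr=465: (3,5) in TLB -> HIT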